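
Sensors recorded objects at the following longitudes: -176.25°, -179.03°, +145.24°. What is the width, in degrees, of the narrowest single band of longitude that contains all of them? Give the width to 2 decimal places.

Sort the longitudes: -179.03°, -176.25°, +145.24°.
Eastward gaps between consecutive values (wrapping around): 2.78°, 321.49°, 35.73°.
Largest gap = 321.49° ⇒ minimal covering band is its complement: 360° − 321.49° = 38.51°.
Band runs from +145.24° eastward to -176.25°, crossing the antimeridian.

38.51°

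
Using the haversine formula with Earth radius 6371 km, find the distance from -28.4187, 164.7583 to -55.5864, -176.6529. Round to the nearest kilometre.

3365 km

Δλ = -176.6529 − 164.7583 = -341.4112°; wrapped into (−180°, 180°]: 18.5888°.
Δφ = -55.5864 − -28.4187 = -27.1677°.
a = sin²(Δφ/2) + cos φ₁ · cos φ₂ · sin²(Δλ/2) = 0.068129.
c = 2·atan2(√a, √(1−a)) = 0.52815 rad → d = 6371·c ≈ 3364.82 km.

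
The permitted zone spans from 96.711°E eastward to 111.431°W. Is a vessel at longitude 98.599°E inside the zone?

Yes

Band width going east from +96.711° to -111.431°: ((-111.431 − 96.711) mod 360) = 151.858°.
Offset of +98.599° east of the west edge: ((98.599 − 96.711) mod 360) = 1.888°.
1.888° ≤ 151.858° ⇒ inside.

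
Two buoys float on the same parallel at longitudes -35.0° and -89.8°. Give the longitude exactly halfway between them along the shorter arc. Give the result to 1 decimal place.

Signed shortest Δλ from -35.0° to -89.8° is -54.8°.
Midpoint longitude = -35.0° + (-54.8°)/2 = -35.0° − 27.4° = -62.4°.

-62.4°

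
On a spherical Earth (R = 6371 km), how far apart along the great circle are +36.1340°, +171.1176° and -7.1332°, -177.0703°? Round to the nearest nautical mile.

Δλ = -177.0703 − 171.1176 = -348.1879°; wrapped into (−180°, 180°]: 11.8121°.
Δφ = -7.1332 − 36.1340 = -43.2672°.
a = sin²(Δφ/2) + cos φ₁ · cos φ₂ · sin²(Δλ/2) = 0.144402.
c = 2·atan2(√a, √(1−a)) = 0.77960 rad → d = 6371·c ≈ 4966.83 km ≈ 2681.87 nmi.

2682 nmi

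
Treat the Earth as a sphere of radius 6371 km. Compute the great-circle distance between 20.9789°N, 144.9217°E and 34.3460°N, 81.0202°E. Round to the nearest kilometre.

6365 km

Δλ = 81.0202 − 144.9217 = -63.9015°.
Δφ = 34.3460 − 20.9789 = 13.3671°.
a = sin²(Δφ/2) + cos φ₁ · cos φ₂ · sin²(Δλ/2) = 0.229434.
c = 2·atan2(√a, √(1−a)) = 0.99901 rad → d = 6371·c ≈ 6364.72 km.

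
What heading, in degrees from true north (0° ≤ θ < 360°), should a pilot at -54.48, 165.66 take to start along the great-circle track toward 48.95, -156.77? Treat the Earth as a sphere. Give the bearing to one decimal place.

Δλ = -156.77 − 165.66 = -322.43°; wrapped into (−180°, 180°]: 37.57°.
θ = atan2( sin Δλ · cos φ₂ , cos φ₁ · sin φ₂ − sin φ₁ · cos φ₂ · cos Δλ )
  = atan2(0.40042, 0.86180) = 24.921° → normalised to [0°, 360°): 24.921°.

24.9°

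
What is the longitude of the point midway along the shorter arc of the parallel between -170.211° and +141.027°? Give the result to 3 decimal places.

Signed shortest Δλ from -170.211° to +141.027° is -48.762°.
Midpoint longitude = -170.211° + (-48.762°)/2 = -170.211° − 24.381° = -194.592°.
Normalise into (−180°, 180°]: +165.408°.
(The naïve average (-170.211 + +141.027)/2 = -14.592° is on the wrong side of the globe.)

+165.408°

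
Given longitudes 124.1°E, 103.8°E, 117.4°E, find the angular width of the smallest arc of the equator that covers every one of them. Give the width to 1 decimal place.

Sort the longitudes: +103.8°, +117.4°, +124.1°.
Eastward gaps between consecutive values (wrapping around): 13.6°, 6.7°, 339.7°.
Largest gap = 339.7° ⇒ minimal covering band is its complement: 360° − 339.7° = 20.3°.
Band runs from +103.8° eastward to +124.1°.

20.3°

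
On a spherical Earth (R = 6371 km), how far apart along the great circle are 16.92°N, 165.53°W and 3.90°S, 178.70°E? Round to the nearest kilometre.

Δλ = 178.70 − -165.53 = 344.23°; wrapped into (−180°, 180°]: -15.77°.
Δφ = -3.90 − 16.92 = -20.82°.
a = sin²(Δφ/2) + cos φ₁ · cos φ₂ · sin²(Δλ/2) = 0.050613.
c = 2·atan2(√a, √(1−a)) = 0.45383 rad → d = 6371·c ≈ 2891.35 km.

2891 km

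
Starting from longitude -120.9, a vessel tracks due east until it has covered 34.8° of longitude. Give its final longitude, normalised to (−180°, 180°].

-86.1°

Start at -120.9°; shift +34.8° → -86.1°.
-86.1° already lies in (−180°, 180°].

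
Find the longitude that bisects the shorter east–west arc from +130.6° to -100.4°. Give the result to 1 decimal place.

-164.9°

Signed shortest Δλ from +130.6° to -100.4° is +129.0°.
Midpoint longitude = +130.6° + (+129.0°)/2 = +130.6° + 64.5° = +195.1°.
Normalise into (−180°, 180°]: -164.9°.
(The naïve average (+130.6 + -100.4)/2 = 15.1° is on the wrong side of the globe.)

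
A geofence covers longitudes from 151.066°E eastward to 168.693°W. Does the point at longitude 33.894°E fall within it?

Band width going east from +151.066° to -168.693°: ((-168.693 − 151.066) mod 360) = 40.241°.
Offset of +33.894° east of the west edge: ((33.894 − 151.066) mod 360) = 242.828°.
242.828° > 40.241° ⇒ outside.

No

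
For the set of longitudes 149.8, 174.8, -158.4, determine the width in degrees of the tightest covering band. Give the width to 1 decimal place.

51.8°

Sort the longitudes: -158.4°, +149.8°, +174.8°.
Eastward gaps between consecutive values (wrapping around): 308.2°, 25.0°, 26.8°.
Largest gap = 308.2° ⇒ minimal covering band is its complement: 360° − 308.2° = 51.8°.
Band runs from +149.8° eastward to -158.4°, crossing the antimeridian.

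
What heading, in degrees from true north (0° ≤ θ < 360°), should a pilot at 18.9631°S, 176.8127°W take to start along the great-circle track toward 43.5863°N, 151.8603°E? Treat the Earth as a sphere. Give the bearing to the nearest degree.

Δλ = 151.8603 − -176.8127 = 328.6730°; wrapped into (−180°, 180°]: -31.3270°.
θ = atan2( sin Δλ · cos φ₂ , cos φ₁ · sin φ₂ − sin φ₁ · cos φ₂ · cos Δλ )
  = atan2(-0.37660, 0.85309) = -23.819° → normalised to [0°, 360°): 336.181°.

336°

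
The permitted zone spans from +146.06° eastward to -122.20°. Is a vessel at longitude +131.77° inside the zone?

Band width going east from +146.06° to -122.20°: ((-122.20 − 146.06) mod 360) = 91.74°.
Offset of +131.77° east of the west edge: ((131.77 − 146.06) mod 360) = 345.71°.
345.71° > 91.74° ⇒ outside.

No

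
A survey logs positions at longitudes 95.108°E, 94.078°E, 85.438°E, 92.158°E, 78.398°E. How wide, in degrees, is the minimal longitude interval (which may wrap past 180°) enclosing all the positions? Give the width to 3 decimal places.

Sort the longitudes: +78.398°, +85.438°, +92.158°, +94.078°, +95.108°.
Eastward gaps between consecutive values (wrapping around): 7.040°, 6.720°, 1.920°, 1.030°, 343.290°.
Largest gap = 343.290° ⇒ minimal covering band is its complement: 360° − 343.290° = 16.710°.
Band runs from +78.398° eastward to +95.108°.

16.710°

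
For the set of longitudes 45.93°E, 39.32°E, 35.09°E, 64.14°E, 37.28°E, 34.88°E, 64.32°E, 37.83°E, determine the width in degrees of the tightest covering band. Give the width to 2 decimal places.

Sort the longitudes: +34.88°, +35.09°, +37.28°, +37.83°, +39.32°, +45.93°, +64.14°, +64.32°.
Eastward gaps between consecutive values (wrapping around): 0.21°, 2.19°, 0.55°, 1.49°, 6.61°, 18.21°, 0.18°, 330.56°.
Largest gap = 330.56° ⇒ minimal covering band is its complement: 360° − 330.56° = 29.44°.
Band runs from +34.88° eastward to +64.32°.

29.44°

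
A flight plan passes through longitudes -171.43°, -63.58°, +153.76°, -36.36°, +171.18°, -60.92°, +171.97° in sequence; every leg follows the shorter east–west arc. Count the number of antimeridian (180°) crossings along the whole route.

Leg 1: -171.43° → -63.58°, shortest Δλ = 107.85° (east) — does not cross 180°.
Leg 2: -63.58° → +153.76°, shortest Δλ = -142.66° (west) — crosses 180°.
Leg 3: +153.76° → -36.36°, shortest Δλ = 169.88° (east) — crosses 180°.
Leg 4: -36.36° → +171.18°, shortest Δλ = -152.46° (west) — crosses 180°.
Leg 5: +171.18° → -60.92°, shortest Δλ = 127.9° (east) — crosses 180°.
Leg 6: -60.92° → +171.97°, shortest Δλ = -127.11° (west) — crosses 180°.
Total crossings: 5.

5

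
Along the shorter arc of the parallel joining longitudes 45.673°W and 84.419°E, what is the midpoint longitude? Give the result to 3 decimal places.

Signed shortest Δλ from -45.673° to +84.419° is +130.092°.
Midpoint longitude = -45.673° + (+130.092°)/2 = -45.673° + 65.046° = +19.373°.

19.373°E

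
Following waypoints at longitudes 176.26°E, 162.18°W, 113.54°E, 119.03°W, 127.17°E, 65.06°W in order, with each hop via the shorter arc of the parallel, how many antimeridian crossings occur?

5

Leg 1: +176.26° → -162.18°, shortest Δλ = 21.56° (east) — crosses 180°.
Leg 2: -162.18° → +113.54°, shortest Δλ = -84.28° (west) — crosses 180°.
Leg 3: +113.54° → -119.03°, shortest Δλ = 127.43° (east) — crosses 180°.
Leg 4: -119.03° → +127.17°, shortest Δλ = -113.8° (west) — crosses 180°.
Leg 5: +127.17° → -65.06°, shortest Δλ = 167.77° (east) — crosses 180°.
Total crossings: 5.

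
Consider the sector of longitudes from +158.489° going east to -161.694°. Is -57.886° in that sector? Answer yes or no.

Band width going east from +158.489° to -161.694°: ((-161.694 − 158.489) mod 360) = 39.817°.
Offset of -57.886° east of the west edge: ((-57.886 − 158.489) mod 360) = 143.625°.
143.625° > 39.817° ⇒ outside.

No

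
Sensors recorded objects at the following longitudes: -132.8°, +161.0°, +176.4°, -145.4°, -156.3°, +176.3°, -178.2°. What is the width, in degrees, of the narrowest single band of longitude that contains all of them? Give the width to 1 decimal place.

66.2°

Sort the longitudes: -178.2°, -156.3°, -145.4°, -132.8°, +161.0°, +176.3°, +176.4°.
Eastward gaps between consecutive values (wrapping around): 21.9°, 10.9°, 12.6°, 293.8°, 15.3°, 0.1°, 5.4°.
Largest gap = 293.8° ⇒ minimal covering band is its complement: 360° − 293.8° = 66.2°.
Band runs from +161.0° eastward to -132.8°, crossing the antimeridian.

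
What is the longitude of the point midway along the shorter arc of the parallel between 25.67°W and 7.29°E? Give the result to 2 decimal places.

Signed shortest Δλ from -25.67° to +7.29° is +32.96°.
Midpoint longitude = -25.67° + (+32.96°)/2 = -25.67° + 16.48° = -9.19°.

9.19°W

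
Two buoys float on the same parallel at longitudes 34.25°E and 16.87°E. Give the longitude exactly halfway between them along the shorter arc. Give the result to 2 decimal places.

Signed shortest Δλ from +34.25° to +16.87° is -17.38°.
Midpoint longitude = +34.25° + (-17.38°)/2 = +34.25° − 8.69° = +25.56°.

25.56°E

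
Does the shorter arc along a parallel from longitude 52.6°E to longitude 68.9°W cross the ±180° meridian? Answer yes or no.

No

Signed shortest Δλ = ((-68.9 − 52.6 + 180) mod 360) − 180 = -121.5°.
Going west by 121.5° from +52.6° reaches -68.9° without touching 180°.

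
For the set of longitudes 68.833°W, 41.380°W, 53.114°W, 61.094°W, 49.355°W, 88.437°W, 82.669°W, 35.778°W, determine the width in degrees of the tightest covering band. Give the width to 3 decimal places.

Sort the longitudes: -88.437°, -82.669°, -68.833°, -61.094°, -53.114°, -49.355°, -41.380°, -35.778°.
Eastward gaps between consecutive values (wrapping around): 5.768°, 13.836°, 7.739°, 7.980°, 3.759°, 7.975°, 5.602°, 307.341°.
Largest gap = 307.341° ⇒ minimal covering band is its complement: 360° − 307.341° = 52.659°.
Band runs from -88.437° eastward to -35.778°.

52.659°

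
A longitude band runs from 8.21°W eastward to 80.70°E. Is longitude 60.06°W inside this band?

No

Band width going east from -8.21° to +80.70°: ((80.70 − -8.21) mod 360) = 88.91°.
Offset of -60.06° east of the west edge: ((-60.06 − -8.21) mod 360) = 308.15°.
308.15° > 88.91° ⇒ outside.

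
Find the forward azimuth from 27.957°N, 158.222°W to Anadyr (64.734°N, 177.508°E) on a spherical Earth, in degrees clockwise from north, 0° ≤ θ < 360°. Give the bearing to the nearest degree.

344°

Δλ = 177.508 − -158.222 = 335.730°; wrapped into (−180°, 180°]: -24.270°.
θ = atan2( sin Δλ · cos φ₂ , cos φ₁ · sin φ₂ − sin φ₁ · cos φ₂ · cos Δλ )
  = atan2(-0.17544, 0.61639) = -15.888° → normalised to [0°, 360°): 344.112°.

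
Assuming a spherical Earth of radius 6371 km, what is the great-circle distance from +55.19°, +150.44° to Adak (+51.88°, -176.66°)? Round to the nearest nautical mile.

1179 nmi

Δλ = -176.66 − 150.44 = -327.10°; wrapped into (−180°, 180°]: 32.90°.
Δφ = 51.88 − 55.19 = -3.31°.
a = sin²(Δφ/2) + cos φ₁ · cos φ₂ · sin²(Δλ/2) = 0.029093.
c = 2·atan2(√a, √(1−a)) = 0.34281 rad → d = 6371·c ≈ 2184.03 km ≈ 1179.28 nmi.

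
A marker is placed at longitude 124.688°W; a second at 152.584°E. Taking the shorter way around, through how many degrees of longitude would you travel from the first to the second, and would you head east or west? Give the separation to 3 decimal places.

82.728° west

Raw difference: 152.584 − -124.688 = 277.272°.
Normalise into (−180°, 180°]: 277.272° − 360° = -82.728°.
Negative ⇒ the second point lies to the west; separation 82.728°.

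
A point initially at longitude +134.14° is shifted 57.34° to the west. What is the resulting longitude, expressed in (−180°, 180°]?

Start at +134.14°; shift −57.34° → +76.80°.
+76.80° already lies in (−180°, 180°].

+76.80°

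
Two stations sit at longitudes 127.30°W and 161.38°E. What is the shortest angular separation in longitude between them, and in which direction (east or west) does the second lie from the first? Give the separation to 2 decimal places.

Raw difference: 161.38 − -127.30 = 288.68°.
Normalise into (−180°, 180°]: 288.68° − 360° = -71.32°.
Negative ⇒ the second point lies to the west; separation 71.32°.

71.32° west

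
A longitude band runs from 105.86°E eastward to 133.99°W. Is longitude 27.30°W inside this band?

No

Band width going east from +105.86° to -133.99°: ((-133.99 − 105.86) mod 360) = 120.15°.
Offset of -27.30° east of the west edge: ((-27.30 − 105.86) mod 360) = 226.84°.
226.84° > 120.15° ⇒ outside.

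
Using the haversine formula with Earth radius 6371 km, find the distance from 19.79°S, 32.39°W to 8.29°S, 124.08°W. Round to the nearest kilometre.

Δλ = -124.08 − -32.39 = -91.69°.
Δφ = -8.29 − -19.79 = 11.50°.
a = sin²(Δφ/2) + cos φ₁ · cos φ₂ · sin²(Δλ/2) = 0.489322.
c = 2·atan2(√a, √(1−a)) = 1.54944 rad → d = 6371·c ≈ 9871.47 km.

9871 km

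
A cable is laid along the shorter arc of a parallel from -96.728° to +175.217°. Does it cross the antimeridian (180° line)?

Naïve |175.217 − -96.728| = 271.945° > 180°, so the shorter arc goes the other way round — across 180°.
Signed shortest Δλ = ((175.217 − -96.728 + 180) mod 360) − 180 = -88.055°.
Going west by 88.055° from -96.728° passes through 180° before reaching +175.217°.

Yes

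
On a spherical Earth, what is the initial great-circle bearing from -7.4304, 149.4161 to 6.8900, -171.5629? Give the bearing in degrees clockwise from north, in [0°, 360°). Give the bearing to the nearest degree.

Δλ = -171.5629 − 149.4161 = -320.9790°; wrapped into (−180°, 180°]: 39.0210°.
θ = atan2( sin Δλ · cos φ₂ , cos φ₁ · sin φ₂ − sin φ₁ · cos φ₂ · cos Δλ )
  = atan2(0.62506, 0.21870) = 70.715° → normalised to [0°, 360°): 70.715°.

71°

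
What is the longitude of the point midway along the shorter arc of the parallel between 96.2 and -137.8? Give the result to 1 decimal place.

+159.2°

Signed shortest Δλ from +96.2° to -137.8° is +126.0°.
Midpoint longitude = +96.2° + (+126.0°)/2 = +96.2° + 63.0° = +159.2°.
(The naïve average (+96.2 + -137.8)/2 = -20.8° is on the wrong side of the globe.)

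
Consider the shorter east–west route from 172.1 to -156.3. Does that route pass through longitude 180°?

Naïve |-156.3 − 172.1| = 328.4° > 180°, so the shorter arc goes the other way round — across 180°.
Signed shortest Δλ = ((-156.3 − 172.1 + 180) mod 360) − 180 = 31.6°.
Going east by 31.6° from +172.1° passes through 180° before reaching -156.3°.

Yes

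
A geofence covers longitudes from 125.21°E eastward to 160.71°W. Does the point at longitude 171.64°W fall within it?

Yes

Band width going east from +125.21° to -160.71°: ((-160.71 − 125.21) mod 360) = 74.08°.
Offset of -171.64° east of the west edge: ((-171.64 − 125.21) mod 360) = 63.15°.
63.15° ≤ 74.08° ⇒ inside.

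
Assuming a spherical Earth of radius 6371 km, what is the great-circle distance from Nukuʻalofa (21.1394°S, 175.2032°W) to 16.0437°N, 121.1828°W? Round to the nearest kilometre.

Δλ = -121.1828 − -175.2032 = 54.0204°.
Δφ = 16.0437 − -21.1394 = 37.1831°.
a = sin²(Δφ/2) + cos φ₁ · cos φ₂ · sin²(Δλ/2) = 0.286525.
c = 2·atan2(√a, √(1−a)) = 1.12968 rad → d = 6371·c ≈ 7197.19 km.

7197 km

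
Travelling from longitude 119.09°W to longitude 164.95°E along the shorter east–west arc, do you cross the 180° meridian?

Naïve |164.95 − -119.09| = 284.04° > 180°, so the shorter arc goes the other way round — across 180°.
Signed shortest Δλ = ((164.95 − -119.09 + 180) mod 360) − 180 = -75.96°.
Going west by 75.96° from -119.09° passes through 180° before reaching +164.95°.

Yes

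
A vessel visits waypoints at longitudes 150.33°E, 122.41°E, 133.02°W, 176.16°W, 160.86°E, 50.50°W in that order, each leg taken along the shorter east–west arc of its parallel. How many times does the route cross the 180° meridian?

3

Leg 1: +150.33° → +122.41°, shortest Δλ = -27.92° (west) — does not cross 180°.
Leg 2: +122.41° → -133.02°, shortest Δλ = 104.57° (east) — crosses 180°.
Leg 3: -133.02° → -176.16°, shortest Δλ = -43.14° (west) — does not cross 180°.
Leg 4: -176.16° → +160.86°, shortest Δλ = -22.98° (west) — crosses 180°.
Leg 5: +160.86° → -50.50°, shortest Δλ = 148.64° (east) — crosses 180°.
Total crossings: 3.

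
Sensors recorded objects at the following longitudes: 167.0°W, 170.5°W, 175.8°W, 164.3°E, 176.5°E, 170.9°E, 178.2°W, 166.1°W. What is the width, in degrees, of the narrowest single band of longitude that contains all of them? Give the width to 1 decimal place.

Sort the longitudes: -178.2°, -175.8°, -170.5°, -167.0°, -166.1°, +164.3°, +170.9°, +176.5°.
Eastward gaps between consecutive values (wrapping around): 2.4°, 5.3°, 3.5°, 0.9°, 330.4°, 6.6°, 5.6°, 5.3°.
Largest gap = 330.4° ⇒ minimal covering band is its complement: 360° − 330.4° = 29.6°.
Band runs from +164.3° eastward to -166.1°, crossing the antimeridian.

29.6°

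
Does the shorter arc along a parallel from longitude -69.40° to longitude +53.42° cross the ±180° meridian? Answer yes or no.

Signed shortest Δλ = ((53.42 − -69.40 + 180) mod 360) − 180 = 122.82°.
Going east by 122.82° from -69.40° reaches +53.42° without touching 180°.

No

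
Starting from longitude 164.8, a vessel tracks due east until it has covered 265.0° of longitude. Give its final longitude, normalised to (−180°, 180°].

+69.8°

Start at +164.8°; shift +265.0° → +429.8°.
+429.8° lies outside (−180°, 180°]; subtract 360° → +69.8°.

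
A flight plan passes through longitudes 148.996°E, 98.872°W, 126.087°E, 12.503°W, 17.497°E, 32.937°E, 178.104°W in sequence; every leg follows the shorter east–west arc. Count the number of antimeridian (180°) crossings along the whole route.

3

Leg 1: +148.996° → -98.872°, shortest Δλ = 112.132° (east) — crosses 180°.
Leg 2: -98.872° → +126.087°, shortest Δλ = -135.041° (west) — crosses 180°.
Leg 3: +126.087° → -12.503°, shortest Δλ = -138.59° (west) — does not cross 180°.
Leg 4: -12.503° → +17.497°, shortest Δλ = 30.0° (east) — does not cross 180°.
Leg 5: +17.497° → +32.937°, shortest Δλ = 15.44° (east) — does not cross 180°.
Leg 6: +32.937° → -178.104°, shortest Δλ = 148.959° (east) — crosses 180°.
Total crossings: 3.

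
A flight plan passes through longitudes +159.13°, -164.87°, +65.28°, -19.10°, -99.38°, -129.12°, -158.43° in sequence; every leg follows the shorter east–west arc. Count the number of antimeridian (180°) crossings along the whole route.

2

Leg 1: +159.13° → -164.87°, shortest Δλ = 36.0° (east) — crosses 180°.
Leg 2: -164.87° → +65.28°, shortest Δλ = -129.85° (west) — crosses 180°.
Leg 3: +65.28° → -19.10°, shortest Δλ = -84.38° (west) — does not cross 180°.
Leg 4: -19.10° → -99.38°, shortest Δλ = -80.28° (west) — does not cross 180°.
Leg 5: -99.38° → -129.12°, shortest Δλ = -29.74° (west) — does not cross 180°.
Leg 6: -129.12° → -158.43°, shortest Δλ = -29.31° (west) — does not cross 180°.
Total crossings: 2.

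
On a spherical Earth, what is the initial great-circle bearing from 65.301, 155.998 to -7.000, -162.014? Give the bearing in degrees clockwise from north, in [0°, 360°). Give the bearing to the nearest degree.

137°

Δλ = -162.014 − 155.998 = -318.012°; wrapped into (−180°, 180°]: 41.988°.
θ = atan2( sin Δλ · cos φ₂ , cos φ₁ · sin φ₂ − sin φ₁ · cos φ₂ · cos Δλ )
  = atan2(0.66399, -0.72118) = 137.364° → normalised to [0°, 360°): 137.364°.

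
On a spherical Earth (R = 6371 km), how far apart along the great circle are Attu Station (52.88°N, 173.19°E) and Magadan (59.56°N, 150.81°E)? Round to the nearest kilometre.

Δλ = 150.81 − 173.19 = -22.38°.
Δφ = 59.56 − 52.88 = 6.68°.
a = sin²(Δφ/2) + cos φ₁ · cos φ₂ · sin²(Δλ/2) = 0.014909.
c = 2·atan2(√a, √(1−a)) = 0.24482 rad → d = 6371·c ≈ 1559.72 km.

1560 km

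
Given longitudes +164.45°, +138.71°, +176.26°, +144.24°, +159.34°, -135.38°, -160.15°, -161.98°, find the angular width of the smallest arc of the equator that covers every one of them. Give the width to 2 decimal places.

Sort the longitudes: -161.98°, -160.15°, -135.38°, +138.71°, +144.24°, +159.34°, +164.45°, +176.26°.
Eastward gaps between consecutive values (wrapping around): 1.83°, 24.77°, 274.09°, 5.53°, 15.10°, 5.11°, 11.81°, 21.76°.
Largest gap = 274.09° ⇒ minimal covering band is its complement: 360° − 274.09° = 85.91°.
Band runs from +138.71° eastward to -135.38°, crossing the antimeridian.

85.91°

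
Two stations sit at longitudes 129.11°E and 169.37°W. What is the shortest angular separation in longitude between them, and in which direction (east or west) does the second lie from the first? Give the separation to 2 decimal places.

61.52° east

Raw difference: -169.37 − 129.11 = -298.48°.
Normalise into (−180°, 180°]: -298.48° + 360° = 61.52°.
Positive ⇒ the second point lies to the east; separation 61.52°.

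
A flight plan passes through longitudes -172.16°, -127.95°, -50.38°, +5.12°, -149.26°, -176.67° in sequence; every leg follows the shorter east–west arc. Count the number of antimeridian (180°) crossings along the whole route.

Leg 1: -172.16° → -127.95°, shortest Δλ = 44.21° (east) — does not cross 180°.
Leg 2: -127.95° → -50.38°, shortest Δλ = 77.57° (east) — does not cross 180°.
Leg 3: -50.38° → +5.12°, shortest Δλ = 55.5° (east) — does not cross 180°.
Leg 4: +5.12° → -149.26°, shortest Δλ = -154.38° (west) — does not cross 180°.
Leg 5: -149.26° → -176.67°, shortest Δλ = -27.41° (west) — does not cross 180°.
Total crossings: 0.

0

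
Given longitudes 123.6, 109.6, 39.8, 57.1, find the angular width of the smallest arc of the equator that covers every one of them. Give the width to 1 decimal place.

Sort the longitudes: +39.8°, +57.1°, +109.6°, +123.6°.
Eastward gaps between consecutive values (wrapping around): 17.3°, 52.5°, 14.0°, 276.2°.
Largest gap = 276.2° ⇒ minimal covering band is its complement: 360° − 276.2° = 83.8°.
Band runs from +39.8° eastward to +123.6°.

83.8°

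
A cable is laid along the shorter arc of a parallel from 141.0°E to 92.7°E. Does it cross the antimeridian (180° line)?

No

Signed shortest Δλ = ((92.7 − 141.0 + 180) mod 360) − 180 = -48.3°.
Going west by 48.3° from +141.0° reaches +92.7° without touching 180°.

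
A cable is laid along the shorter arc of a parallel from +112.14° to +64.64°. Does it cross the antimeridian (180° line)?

No

Signed shortest Δλ = ((64.64 − 112.14 + 180) mod 360) − 180 = -47.5°.
Going west by 47.5° from +112.14° reaches +64.64° without touching 180°.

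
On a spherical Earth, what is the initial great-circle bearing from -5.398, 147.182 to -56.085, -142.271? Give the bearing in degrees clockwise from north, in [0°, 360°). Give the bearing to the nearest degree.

147°

Δλ = -142.271 − 147.182 = -289.453°; wrapped into (−180°, 180°]: 70.547°.
θ = atan2( sin Δλ · cos φ₂ , cos φ₁ · sin φ₂ − sin φ₁ · cos φ₂ · cos Δλ )
  = atan2(0.52611, -0.80871) = 146.954° → normalised to [0°, 360°): 146.954°.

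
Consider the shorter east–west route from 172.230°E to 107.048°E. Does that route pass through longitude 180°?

Signed shortest Δλ = ((107.048 − 172.230 + 180) mod 360) − 180 = -65.182°.
Going west by 65.182° from +172.230° reaches +107.048° without touching 180°.

No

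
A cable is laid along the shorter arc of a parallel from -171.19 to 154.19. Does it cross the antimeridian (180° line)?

Yes

Naïve |154.19 − -171.19| = 325.38° > 180°, so the shorter arc goes the other way round — across 180°.
Signed shortest Δλ = ((154.19 − -171.19 + 180) mod 360) − 180 = -34.62°.
Going west by 34.62° from -171.19° passes through 180° before reaching +154.19°.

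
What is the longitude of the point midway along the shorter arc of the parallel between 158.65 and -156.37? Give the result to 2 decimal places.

Signed shortest Δλ from +158.65° to -156.37° is +44.98°.
Midpoint longitude = +158.65° + (+44.98°)/2 = +158.65° + 22.49° = +181.14°.
Normalise into (−180°, 180°]: -178.86°.
(The naïve average (+158.65 + -156.37)/2 = 1.14° is on the wrong side of the globe.)

-178.86°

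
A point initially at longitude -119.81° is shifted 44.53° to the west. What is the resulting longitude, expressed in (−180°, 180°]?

Start at -119.81°; shift −44.53° → -164.34°.
-164.34° already lies in (−180°, 180°].

-164.34°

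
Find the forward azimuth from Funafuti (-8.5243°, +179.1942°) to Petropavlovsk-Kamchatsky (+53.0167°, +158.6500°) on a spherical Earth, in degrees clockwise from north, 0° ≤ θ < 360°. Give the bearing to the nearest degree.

Δλ = 158.6500 − 179.1942 = -20.5442°.
θ = atan2( sin Δλ · cos φ₂ , cos φ₁ · sin φ₂ − sin φ₁ · cos φ₂ · cos Δλ )
  = atan2(-0.21111, 0.87349) = -13.587° → normalised to [0°, 360°): 346.413°.

346°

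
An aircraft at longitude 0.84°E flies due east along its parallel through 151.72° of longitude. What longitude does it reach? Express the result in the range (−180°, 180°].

152.56°E

Start at +0.84°; shift +151.72° → +152.56°.
+152.56° already lies in (−180°, 180°].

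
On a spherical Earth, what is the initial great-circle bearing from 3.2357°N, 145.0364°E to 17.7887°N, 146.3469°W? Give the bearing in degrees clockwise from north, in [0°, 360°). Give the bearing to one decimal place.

72.2°

Δλ = -146.3469 − 145.0364 = -291.3833°; wrapped into (−180°, 180°]: 68.6167°.
θ = atan2( sin Δλ · cos φ₂ , cos φ₁ · sin φ₂ − sin φ₁ · cos φ₂ · cos Δλ )
  = atan2(0.88664, 0.28542) = 72.156° → normalised to [0°, 360°): 72.156°.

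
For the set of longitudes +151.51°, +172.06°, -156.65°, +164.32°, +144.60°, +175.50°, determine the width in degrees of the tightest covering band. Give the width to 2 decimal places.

Sort the longitudes: -156.65°, +144.60°, +151.51°, +164.32°, +172.06°, +175.50°.
Eastward gaps between consecutive values (wrapping around): 301.25°, 6.91°, 12.81°, 7.74°, 3.44°, 27.85°.
Largest gap = 301.25° ⇒ minimal covering band is its complement: 360° − 301.25° = 58.75°.
Band runs from +144.60° eastward to -156.65°, crossing the antimeridian.

58.75°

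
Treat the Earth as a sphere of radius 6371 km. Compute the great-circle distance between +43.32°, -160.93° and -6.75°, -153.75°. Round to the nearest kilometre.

Δλ = -153.75 − -160.93 = 7.18°.
Δφ = -6.75 − 43.32 = -50.07°.
a = sin²(Δφ/2) + cos φ₁ · cos φ₂ · sin²(Δλ/2) = 0.181907.
c = 2·atan2(√a, √(1−a)) = 0.88125 rad → d = 6371·c ≈ 5614.46 km.

5614 km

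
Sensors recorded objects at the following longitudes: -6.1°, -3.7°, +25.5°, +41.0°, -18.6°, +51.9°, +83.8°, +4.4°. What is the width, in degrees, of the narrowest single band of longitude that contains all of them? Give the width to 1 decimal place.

102.4°

Sort the longitudes: -18.6°, -6.1°, -3.7°, +4.4°, +25.5°, +41.0°, +51.9°, +83.8°.
Eastward gaps between consecutive values (wrapping around): 12.5°, 2.4°, 8.1°, 21.1°, 15.5°, 10.9°, 31.9°, 257.6°.
Largest gap = 257.6° ⇒ minimal covering band is its complement: 360° − 257.6° = 102.4°.
Band runs from -18.6° eastward to +83.8°.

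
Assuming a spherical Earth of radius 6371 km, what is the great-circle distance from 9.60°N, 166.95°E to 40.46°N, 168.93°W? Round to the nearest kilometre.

4174 km

Δλ = -168.93 − 166.95 = -335.88°; wrapped into (−180°, 180°]: 24.12°.
Δφ = 40.46 − 9.60 = 30.86°.
a = sin²(Δφ/2) + cos φ₁ · cos φ₂ · sin²(Δλ/2) = 0.103538.
c = 2·atan2(√a, √(1−a)) = 0.65520 rad → d = 6371·c ≈ 4174.30 km.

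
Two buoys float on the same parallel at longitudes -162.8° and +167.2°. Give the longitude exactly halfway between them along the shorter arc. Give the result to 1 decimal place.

-177.8°

Signed shortest Δλ from -162.8° to +167.2° is -30.0°.
Midpoint longitude = -162.8° + (-30.0°)/2 = -162.8° − 15.0° = -177.8°.
(The naïve average (-162.8 + +167.2)/2 = 2.2° is on the wrong side of the globe.)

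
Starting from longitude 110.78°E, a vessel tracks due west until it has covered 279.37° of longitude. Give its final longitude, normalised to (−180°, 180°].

168.59°W

Start at +110.78°; shift −279.37° → -168.59°.
-168.59° already lies in (−180°, 180°].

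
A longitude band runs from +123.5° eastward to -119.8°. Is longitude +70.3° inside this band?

Band width going east from +123.5° to -119.8°: ((-119.8 − 123.5) mod 360) = 116.7°.
Offset of +70.3° east of the west edge: ((70.3 − 123.5) mod 360) = 306.8°.
306.8° > 116.7° ⇒ outside.

No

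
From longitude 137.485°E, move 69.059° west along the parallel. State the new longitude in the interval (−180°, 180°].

68.426°E

Start at +137.485°; shift −69.059° → +68.426°.
+68.426° already lies in (−180°, 180°].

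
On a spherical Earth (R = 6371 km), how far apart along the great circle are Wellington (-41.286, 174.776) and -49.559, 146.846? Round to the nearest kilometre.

2349 km

Δλ = 146.846 − 174.776 = -27.930°.
Δφ = -49.559 − -41.286 = -8.273°.
a = sin²(Δφ/2) + cos φ₁ · cos φ₂ · sin²(Δλ/2) = 0.033591.
c = 2·atan2(√a, √(1−a)) = 0.36864 rad → d = 6371·c ≈ 2348.59 km.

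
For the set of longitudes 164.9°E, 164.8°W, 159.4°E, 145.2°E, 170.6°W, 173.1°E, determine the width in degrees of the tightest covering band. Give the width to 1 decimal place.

Sort the longitudes: -170.6°, -164.8°, +145.2°, +159.4°, +164.9°, +173.1°.
Eastward gaps between consecutive values (wrapping around): 5.8°, 310.0°, 14.2°, 5.5°, 8.2°, 16.3°.
Largest gap = 310.0° ⇒ minimal covering band is its complement: 360° − 310.0° = 50.0°.
Band runs from +145.2° eastward to -164.8°, crossing the antimeridian.

50.0°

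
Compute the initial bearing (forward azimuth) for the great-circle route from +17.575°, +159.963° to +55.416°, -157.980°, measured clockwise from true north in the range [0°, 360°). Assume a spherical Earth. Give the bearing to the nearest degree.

30°

Δλ = -157.980 − 159.963 = -317.943°; wrapped into (−180°, 180°]: 42.057°.
θ = atan2( sin Δλ · cos φ₂ , cos φ₁ · sin φ₂ − sin φ₁ · cos φ₂ · cos Δλ )
  = atan2(0.38023, 0.65761) = 30.036° → normalised to [0°, 360°): 30.036°.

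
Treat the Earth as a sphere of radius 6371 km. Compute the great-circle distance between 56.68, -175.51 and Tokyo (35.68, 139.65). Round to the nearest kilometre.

Δλ = 139.65 − -175.51 = 315.16°; wrapped into (−180°, 180°]: -44.84°.
Δφ = 35.68 − 56.68 = -21.00°.
a = sin²(Δφ/2) + cos φ₁ · cos φ₂ · sin²(Δλ/2) = 0.098115.
c = 2·atan2(√a, √(1−a)) = 0.63719 rad → d = 6371·c ≈ 4059.53 km.

4060 km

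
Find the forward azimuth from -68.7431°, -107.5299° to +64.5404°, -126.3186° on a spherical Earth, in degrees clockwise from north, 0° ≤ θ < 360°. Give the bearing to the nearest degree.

349°

Δλ = -126.3186 − -107.5299 = -18.7887°.
θ = atan2( sin Δλ · cos φ₂ , cos φ₁ · sin φ₂ − sin φ₁ · cos φ₂ · cos Δλ )
  = atan2(-0.13845, 0.70662) = -11.086° → normalised to [0°, 360°): 348.914°.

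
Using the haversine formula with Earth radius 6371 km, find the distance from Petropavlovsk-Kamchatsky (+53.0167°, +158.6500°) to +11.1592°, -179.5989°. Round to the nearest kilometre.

5043 km

Δλ = -179.5989 − 158.6500 = -338.2489°; wrapped into (−180°, 180°]: 21.7511°.
Δφ = 11.1592 − 53.0167 = -41.8575°.
a = sin²(Δφ/2) + cos φ₁ · cos φ₂ · sin²(Δλ/2) = 0.148607.
c = 2·atan2(√a, √(1−a)) = 0.79149 rad → d = 6371·c ≈ 5042.59 km.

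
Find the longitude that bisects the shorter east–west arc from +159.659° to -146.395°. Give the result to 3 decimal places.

Signed shortest Δλ from +159.659° to -146.395° is +53.946°.
Midpoint longitude = +159.659° + (+53.946°)/2 = +159.659° + 26.973° = +186.632°.
Normalise into (−180°, 180°]: -173.368°.
(The naïve average (+159.659 + -146.395)/2 = 6.632° is on the wrong side of the globe.)

-173.368°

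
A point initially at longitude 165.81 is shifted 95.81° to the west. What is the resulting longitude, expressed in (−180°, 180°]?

+70.00°

Start at +165.81°; shift −95.81° → +70.00°.
+70.00° already lies in (−180°, 180°].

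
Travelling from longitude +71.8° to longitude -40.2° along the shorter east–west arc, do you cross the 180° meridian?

No

Signed shortest Δλ = ((-40.2 − 71.8 + 180) mod 360) − 180 = -112.0°.
Going west by 112.0° from +71.8° reaches -40.2° without touching 180°.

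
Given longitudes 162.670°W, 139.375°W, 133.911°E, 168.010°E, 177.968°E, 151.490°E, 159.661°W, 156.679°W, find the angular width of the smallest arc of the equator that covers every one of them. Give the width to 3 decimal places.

86.714°

Sort the longitudes: -162.670°, -159.661°, -156.679°, -139.375°, +133.911°, +151.490°, +168.010°, +177.968°.
Eastward gaps between consecutive values (wrapping around): 3.009°, 2.982°, 17.304°, 273.286°, 17.579°, 16.520°, 9.958°, 19.362°.
Largest gap = 273.286° ⇒ minimal covering band is its complement: 360° − 273.286° = 86.714°.
Band runs from +133.911° eastward to -139.375°, crossing the antimeridian.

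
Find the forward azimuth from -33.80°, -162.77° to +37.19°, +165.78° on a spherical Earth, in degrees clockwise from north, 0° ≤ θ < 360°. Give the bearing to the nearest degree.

335°

Δλ = 165.78 − -162.77 = 328.55°; wrapped into (−180°, 180°]: -31.45°.
θ = atan2( sin Δλ · cos φ₂ , cos φ₁ · sin φ₂ − sin φ₁ · cos φ₂ · cos Δλ )
  = atan2(-0.41565, 0.88036) = -25.274° → normalised to [0°, 360°): 334.726°.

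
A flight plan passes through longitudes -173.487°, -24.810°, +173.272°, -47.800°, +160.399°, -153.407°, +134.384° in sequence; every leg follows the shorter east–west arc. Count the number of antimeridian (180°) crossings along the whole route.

5

Leg 1: -173.487° → -24.810°, shortest Δλ = 148.677° (east) — does not cross 180°.
Leg 2: -24.810° → +173.272°, shortest Δλ = -161.918° (west) — crosses 180°.
Leg 3: +173.272° → -47.800°, shortest Δλ = 138.928° (east) — crosses 180°.
Leg 4: -47.800° → +160.399°, shortest Δλ = -151.801° (west) — crosses 180°.
Leg 5: +160.399° → -153.407°, shortest Δλ = 46.194° (east) — crosses 180°.
Leg 6: -153.407° → +134.384°, shortest Δλ = -72.209° (west) — crosses 180°.
Total crossings: 5.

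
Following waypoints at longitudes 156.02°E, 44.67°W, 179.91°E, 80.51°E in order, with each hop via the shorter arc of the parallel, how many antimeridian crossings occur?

2

Leg 1: +156.02° → -44.67°, shortest Δλ = 159.31° (east) — crosses 180°.
Leg 2: -44.67° → +179.91°, shortest Δλ = -135.42° (west) — crosses 180°.
Leg 3: +179.91° → +80.51°, shortest Δλ = -99.4° (west) — does not cross 180°.
Total crossings: 2.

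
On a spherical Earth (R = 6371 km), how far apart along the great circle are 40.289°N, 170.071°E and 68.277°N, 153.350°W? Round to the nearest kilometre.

3799 km

Δλ = -153.350 − 170.071 = -323.421°; wrapped into (−180°, 180°]: 36.579°.
Δφ = 68.277 − 40.289 = 27.988°.
a = sin²(Δφ/2) + cos φ₁ · cos φ₂ · sin²(Δλ/2) = 0.086281.
c = 2·atan2(√a, √(1−a)) = 0.59627 rad → d = 6371·c ≈ 3798.81 km.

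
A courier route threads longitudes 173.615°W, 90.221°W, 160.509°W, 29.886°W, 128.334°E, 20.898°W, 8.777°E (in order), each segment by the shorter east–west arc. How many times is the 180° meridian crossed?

0

Leg 1: -173.615° → -90.221°, shortest Δλ = 83.394° (east) — does not cross 180°.
Leg 2: -90.221° → -160.509°, shortest Δλ = -70.288° (west) — does not cross 180°.
Leg 3: -160.509° → -29.886°, shortest Δλ = 130.623° (east) — does not cross 180°.
Leg 4: -29.886° → +128.334°, shortest Δλ = 158.22° (east) — does not cross 180°.
Leg 5: +128.334° → -20.898°, shortest Δλ = -149.232° (west) — does not cross 180°.
Leg 6: -20.898° → +8.777°, shortest Δλ = 29.675° (east) — does not cross 180°.
Total crossings: 0.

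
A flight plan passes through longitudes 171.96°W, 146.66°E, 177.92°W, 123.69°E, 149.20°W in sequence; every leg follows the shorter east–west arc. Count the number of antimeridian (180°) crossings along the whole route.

4

Leg 1: -171.96° → +146.66°, shortest Δλ = -41.38° (west) — crosses 180°.
Leg 2: +146.66° → -177.92°, shortest Δλ = 35.42° (east) — crosses 180°.
Leg 3: -177.92° → +123.69°, shortest Δλ = -58.39° (west) — crosses 180°.
Leg 4: +123.69° → -149.20°, shortest Δλ = 87.11° (east) — crosses 180°.
Total crossings: 4.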